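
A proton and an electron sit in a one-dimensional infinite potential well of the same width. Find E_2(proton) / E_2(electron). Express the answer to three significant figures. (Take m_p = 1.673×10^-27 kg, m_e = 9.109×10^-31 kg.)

5.44×10^-4

E_n ∝ 1/m at fixed n and L, so the ratio is m_e/m_p = 9.109×10^-31/1.673×10^-27 = 5.44×10^-4.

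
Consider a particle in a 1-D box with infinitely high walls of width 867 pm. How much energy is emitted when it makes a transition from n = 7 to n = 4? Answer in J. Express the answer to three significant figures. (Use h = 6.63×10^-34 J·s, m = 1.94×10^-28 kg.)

|ΔE| = 1.24×10^-20 J

E_1 = h²/(8mL²) = 3.768×10^-22 J.
|ΔE| = |7² − 4²|·E_1 = 33·3.768×10^-22 J = 1.24×10^-20 J.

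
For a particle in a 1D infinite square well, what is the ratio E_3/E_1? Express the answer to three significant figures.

E_n ∝ n², so E_3/E_1 = 3²/1² = 9/1 = 9.00.

9.00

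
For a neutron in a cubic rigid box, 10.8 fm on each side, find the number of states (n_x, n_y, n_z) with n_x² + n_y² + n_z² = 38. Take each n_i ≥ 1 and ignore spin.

degeneracy = 9

The level has n_x² + n_y² + n_z² = 38. The ordered positive-integer solutions are (1, 1, 6), (1, 6, 1), (2, 3, 5), (2, 5, 3), (3, 2, 5), (3, 5, 2), (5, 2, 3), (5, 3, 2), (6, 1, 1).
That gives 9 states.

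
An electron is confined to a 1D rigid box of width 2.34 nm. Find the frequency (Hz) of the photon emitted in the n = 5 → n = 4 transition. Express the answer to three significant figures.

f = 1.49×10^14 Hz

E_1 = h²/(8m_eL²) = 1.100×10^-20 J and ΔE = (5² − 4²)E_1 = 9.900×10^-20 J.
f = ΔE/h = 9.900×10^-20/6.626×10^-34 = 1.49×10^14 Hz.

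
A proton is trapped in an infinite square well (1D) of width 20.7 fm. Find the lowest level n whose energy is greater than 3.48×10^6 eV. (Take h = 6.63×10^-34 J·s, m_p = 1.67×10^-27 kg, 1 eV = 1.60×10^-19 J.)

E_1 = h²/(8m_pL²) = 7.679×10^-14 J = 4.799×10^5 eV.
Need n² > 3.48×10^6/4.799×10^5 = 7.252, i.e. n > 2.693.
The smallest integer satisfying this is n = 3.

n = 3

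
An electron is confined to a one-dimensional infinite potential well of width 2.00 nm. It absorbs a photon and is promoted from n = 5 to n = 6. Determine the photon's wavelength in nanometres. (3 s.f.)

E_1 = h²/(8m_eL²) = 1.506×10^-20 J, so ΔE = (6² − 5²)E_1 = 1.657×10^-19 J.
λ = hc/ΔE = (6.626×10^-34·2.998×10^8)/1.657×10^-19 = 1.20×10^-6 m = 1.20×10^3 nm.

λ = 1.20×10^3 nm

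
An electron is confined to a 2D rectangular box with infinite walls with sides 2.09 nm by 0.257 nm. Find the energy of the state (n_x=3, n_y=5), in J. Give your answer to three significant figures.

For a 2D rectangular well E = (h²/8m_e)·Σ n_i²/L_i² = (6.626×10^-34)²/(8·9.109×10^-31) · [3²/(2.09 nm)² + 5²/(0.257 nm)²].
Evaluating gives E = 2.29×10^-17 J.

E = 2.29×10^-17 J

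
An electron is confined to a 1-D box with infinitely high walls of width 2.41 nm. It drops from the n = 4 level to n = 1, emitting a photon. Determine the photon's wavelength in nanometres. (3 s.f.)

E_1 = h²/(8m_eL²) = 1.037×10^-20 J, so ΔE = (4² − 1²)E_1 = 1.556×10^-19 J.
λ = hc/ΔE = (6.626×10^-34·2.998×10^8)/1.556×10^-19 = 1.28×10^-6 m = 1.28×10^3 nm.

λ = 1.28×10^3 nm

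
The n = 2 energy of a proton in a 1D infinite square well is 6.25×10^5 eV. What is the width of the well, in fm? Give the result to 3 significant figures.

L = 36.2 fm

From E_n = n²h²/(8m_pL²), L = n·h/√(8m_pE_n).
E_2 = 6.25×10^5 eV = 1.001×10^-13 J, so L = 2·6.626×10^-34/√(8·1.673×10^-27·1.001×10^-13) = 3.62×10^-14 m = 36.2 fm.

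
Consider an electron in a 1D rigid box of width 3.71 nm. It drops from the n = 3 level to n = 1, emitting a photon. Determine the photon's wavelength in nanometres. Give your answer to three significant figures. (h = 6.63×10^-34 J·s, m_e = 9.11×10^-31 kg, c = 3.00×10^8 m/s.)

E_1 = h²/(8m_eL²) = 4.382×10^-21 J, so ΔE = (3² − 1²)E_1 = 3.506×10^-20 J.
λ = hc/ΔE = (6.63×10^-34·3.00×10^8)/3.506×10^-20 = 5.67×10^-6 m = 5.67×10^3 nm.

λ = 5.67×10^3 nm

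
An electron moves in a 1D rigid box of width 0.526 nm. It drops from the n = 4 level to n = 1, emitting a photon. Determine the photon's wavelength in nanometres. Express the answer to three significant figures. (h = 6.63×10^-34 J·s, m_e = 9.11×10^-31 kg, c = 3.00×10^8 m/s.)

λ = 60.8 nm

E_1 = h²/(8m_eL²) = 2.180×10^-19 J, so ΔE = (4² − 1²)E_1 = 3.270×10^-18 J.
λ = hc/ΔE = (6.63×10^-34·3.00×10^8)/3.270×10^-18 = 6.08×10^-8 m = 60.8 nm.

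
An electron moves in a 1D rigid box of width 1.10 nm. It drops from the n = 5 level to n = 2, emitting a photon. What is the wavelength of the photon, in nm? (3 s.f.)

λ = 190 nm

E_1 = h²/(8m_eL²) = 4.979×10^-20 J, so ΔE = (5² − 2²)E_1 = 1.046×10^-18 J.
λ = hc/ΔE = (6.626×10^-34·2.998×10^8)/1.046×10^-18 = 1.90×10^-7 m = 190 nm.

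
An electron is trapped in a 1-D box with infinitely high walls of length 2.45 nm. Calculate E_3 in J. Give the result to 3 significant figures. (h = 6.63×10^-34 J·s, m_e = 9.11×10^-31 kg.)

E_3 = 9.04×10^-20 J

For an infinite well E_n = n²h²/(8m_eL²), so E_1 = h²/(8m_eL²) = (6.63×10^-34)²/(8·9.11×10^-31·(2.45×10^-9 m)²) = 1.005×10^-20 J.
Then E_3 = 3²·E_1 = 9·1.005×10^-20 J = 9.04×10^-20 J.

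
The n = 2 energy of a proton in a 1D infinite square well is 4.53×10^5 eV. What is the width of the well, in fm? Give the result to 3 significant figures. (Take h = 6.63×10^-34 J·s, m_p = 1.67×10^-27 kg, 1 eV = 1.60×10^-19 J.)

L = 42.6 fm

From E_n = n²h²/(8m_pL²), L = n·h/√(8m_pE_n).
E_2 = 4.53×10^5 eV = 7.248×10^-14 J, so L = 2·6.63×10^-34/√(8·1.67×10^-27·7.248×10^-14) = 4.26×10^-14 m = 42.6 fm.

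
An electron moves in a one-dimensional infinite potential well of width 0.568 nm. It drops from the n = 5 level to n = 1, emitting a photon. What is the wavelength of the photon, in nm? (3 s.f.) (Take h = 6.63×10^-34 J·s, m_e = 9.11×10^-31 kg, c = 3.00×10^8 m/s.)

E_1 = h²/(8m_eL²) = 1.869×10^-19 J, so ΔE = (5² − 1²)E_1 = 4.486×10^-18 J.
λ = hc/ΔE = (6.63×10^-34·3.00×10^8)/4.486×10^-18 = 4.43×10^-8 m = 44.3 nm.

λ = 44.3 nm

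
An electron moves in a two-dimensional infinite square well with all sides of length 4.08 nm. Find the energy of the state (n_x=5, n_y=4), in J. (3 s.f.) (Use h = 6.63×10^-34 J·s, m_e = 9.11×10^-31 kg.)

E = 1.49×10^-19 J

For a 2D rectangular well E = (h²/8m_e)·Σ n_i²/L_i² = (6.63×10^-34)²/(8·9.11×10^-31) · [5²/(4.08 nm)² + 4²/(4.08 nm)²].
Evaluating gives E = 1.49×10^-19 J.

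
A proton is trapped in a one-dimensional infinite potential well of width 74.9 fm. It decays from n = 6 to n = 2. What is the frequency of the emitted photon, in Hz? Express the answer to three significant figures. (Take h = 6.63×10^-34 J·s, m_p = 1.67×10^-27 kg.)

f = 2.83×10^20 Hz

E_1 = h²/(8m_pL²) = 5.865×10^-15 J and ΔE = (6² − 2²)E_1 = 1.877×10^-13 J.
f = ΔE/h = 1.877×10^-13/6.63×10^-34 = 2.83×10^20 Hz.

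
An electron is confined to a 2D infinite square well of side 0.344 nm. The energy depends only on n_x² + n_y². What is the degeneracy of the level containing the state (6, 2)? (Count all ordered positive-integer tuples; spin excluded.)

degeneracy = 2

The level has n_x² + n_y² = 40. The ordered positive-integer solutions are (2, 6), (6, 2).
That gives 2 states.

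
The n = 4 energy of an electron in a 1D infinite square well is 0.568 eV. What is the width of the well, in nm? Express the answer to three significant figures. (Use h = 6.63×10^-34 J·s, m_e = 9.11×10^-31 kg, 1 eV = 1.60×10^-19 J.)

From E_n = n²h²/(8m_eL²), L = n·h/√(8m_eE_n).
E_4 = 0.568 eV = 9.088×10^-20 J, so L = 4·6.63×10^-34/√(8·9.11×10^-31·9.088×10^-20) = 3.26×10^-9 m = 3.26 nm.

L = 3.26 nm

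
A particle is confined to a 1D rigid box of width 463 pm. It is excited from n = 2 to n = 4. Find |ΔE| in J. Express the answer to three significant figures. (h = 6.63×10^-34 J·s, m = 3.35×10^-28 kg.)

E_1 = h²/(8mL²) = 7.651×10^-22 J.
|ΔE| = |2² − 4²|·E_1 = 12·7.651×10^-22 J = 9.18×10^-21 J.

|ΔE| = 9.18×10^-21 J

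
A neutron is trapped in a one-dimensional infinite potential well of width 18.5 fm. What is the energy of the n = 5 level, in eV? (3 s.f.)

E_5 = 1.49×10^7 eV

For an infinite well E_n = n²h²/(8m_nL²), so E_1 = h²/(8m_nL²) = (6.626×10^-34)²/(8·1.675×10^-27·(1.85×10^-14 m)²) = 9.573×10^-14 J.
Then E_5 = 5²·E_1 = 25·9.573×10^-14 J = 2.393×10^-12 J.
Converting, E_5 = 2.393×10^-12 J / (1.602×10^-19 J/eV) = 1.49×10^7 eV.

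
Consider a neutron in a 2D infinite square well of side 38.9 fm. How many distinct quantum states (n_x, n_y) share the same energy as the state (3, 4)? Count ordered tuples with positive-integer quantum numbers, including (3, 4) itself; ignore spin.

The level has n_x² + n_y² = 25. The ordered positive-integer solutions are (3, 4), (4, 3).
That gives 2 states.

degeneracy = 2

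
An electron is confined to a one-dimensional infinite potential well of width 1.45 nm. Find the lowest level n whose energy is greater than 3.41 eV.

n = 5

E_1 = h²/(8m_eL²) = 2.866×10^-20 J = 0.1789 eV.
Need n² > 3.41/0.1789 = 19.06, i.e. n > 4.366.
The smallest integer satisfying this is n = 5.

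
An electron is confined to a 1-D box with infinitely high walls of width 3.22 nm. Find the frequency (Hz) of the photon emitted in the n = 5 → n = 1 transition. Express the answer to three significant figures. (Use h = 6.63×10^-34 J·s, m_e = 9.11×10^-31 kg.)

f = 2.11×10^14 Hz

E_1 = h²/(8m_eL²) = 5.817×10^-21 J and ΔE = (5² − 1²)E_1 = 1.396×10^-19 J.
f = ΔE/h = 1.396×10^-19/6.63×10^-34 = 2.11×10^14 Hz.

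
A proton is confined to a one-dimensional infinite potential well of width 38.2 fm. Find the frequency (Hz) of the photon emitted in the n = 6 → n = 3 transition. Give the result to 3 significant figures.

f = 9.16×10^20 Hz

E_1 = h²/(8m_pL²) = 2.248×10^-14 J and ΔE = (6² − 3²)E_1 = 6.070×10^-13 J.
f = ΔE/h = 6.070×10^-13/6.626×10^-34 = 9.16×10^20 Hz.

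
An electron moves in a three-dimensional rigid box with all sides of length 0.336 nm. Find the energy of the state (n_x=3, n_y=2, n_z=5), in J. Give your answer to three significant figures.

For a 3D rectangular well E = (h²/8m_e)·Σ n_i²/L_i² = (6.626×10^-34)²/(8·9.109×10^-31) · [3²/(0.336 nm)² + 2²/(0.336 nm)² + 5²/(0.336 nm)²].
Evaluating gives E = 2.03×10^-17 J.

E = 2.03×10^-17 J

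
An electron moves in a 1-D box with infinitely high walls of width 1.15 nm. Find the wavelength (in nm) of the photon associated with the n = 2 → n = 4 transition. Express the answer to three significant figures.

E_1 = h²/(8m_eL²) = 4.556×10^-20 J, so ΔE = (4² − 2²)E_1 = 5.467×10^-19 J.
λ = hc/ΔE = (6.626×10^-34·2.998×10^8)/5.467×10^-19 = 3.63×10^-7 m = 363 nm.

λ = 363 nm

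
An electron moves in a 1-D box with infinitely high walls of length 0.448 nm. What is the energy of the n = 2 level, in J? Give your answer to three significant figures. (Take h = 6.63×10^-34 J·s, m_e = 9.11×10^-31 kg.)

E_2 = 1.20×10^-18 J

For an infinite well E_n = n²h²/(8m_eL²), so E_1 = h²/(8m_eL²) = (6.63×10^-34)²/(8·9.11×10^-31·(4.48×10^-10 m)²) = 3.005×10^-19 J.
Then E_2 = 2²·E_1 = 4·3.005×10^-19 J = 1.20×10^-18 J.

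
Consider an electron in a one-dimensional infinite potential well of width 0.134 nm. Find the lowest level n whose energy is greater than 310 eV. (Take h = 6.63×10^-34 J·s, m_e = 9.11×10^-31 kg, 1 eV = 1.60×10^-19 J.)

E_1 = h²/(8m_eL²) = 3.359×10^-18 J = 20.99 eV.
Need n² > 310/20.99 = 14.77, i.e. n > 3.843.
The smallest integer satisfying this is n = 4.

n = 4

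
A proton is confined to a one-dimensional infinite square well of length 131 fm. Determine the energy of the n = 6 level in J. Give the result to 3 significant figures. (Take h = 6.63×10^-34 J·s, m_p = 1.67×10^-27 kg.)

For an infinite well E_n = n²h²/(8m_pL²), so E_1 = h²/(8m_pL²) = (6.63×10^-34)²/(8·1.67×10^-27·(1.31×10^-13 m)²) = 1.917×10^-15 J.
Then E_6 = 6²·E_1 = 36·1.917×10^-15 J = 6.90×10^-14 J.

E_6 = 6.90×10^-14 J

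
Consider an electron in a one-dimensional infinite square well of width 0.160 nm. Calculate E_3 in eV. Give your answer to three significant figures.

E_3 = 132 eV

For an infinite well E_n = n²h²/(8m_eL²), so E_1 = h²/(8m_eL²) = (6.626×10^-34)²/(8·9.109×10^-31·(1.60×10^-10 m)²) = 2.353×10^-18 J.
Then E_3 = 3²·E_1 = 9·2.353×10^-18 J = 2.118×10^-17 J.
Converting, E_3 = 2.118×10^-17 J / (1.602×10^-19 J/eV) = 132 eV.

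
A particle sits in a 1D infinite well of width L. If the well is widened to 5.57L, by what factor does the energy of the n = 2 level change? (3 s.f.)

E_n ∝ 1/L², so the energy scales by 1/5.57² = 0.0322.

0.0322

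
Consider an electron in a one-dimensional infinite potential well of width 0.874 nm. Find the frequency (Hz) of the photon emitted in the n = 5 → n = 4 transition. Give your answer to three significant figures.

f = 1.07×10^15 Hz

E_1 = h²/(8m_eL²) = 7.887×10^-20 J and ΔE = (5² − 4²)E_1 = 7.098×10^-19 J.
f = ΔE/h = 7.098×10^-19/6.626×10^-34 = 1.07×10^15 Hz.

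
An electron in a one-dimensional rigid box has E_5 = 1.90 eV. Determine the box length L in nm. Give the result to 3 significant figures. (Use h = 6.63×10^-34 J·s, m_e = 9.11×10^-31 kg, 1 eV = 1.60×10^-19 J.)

L = 2.23 nm

From E_n = n²h²/(8m_eL²), L = n·h/√(8m_eE_n).
E_5 = 1.90 eV = 3.040×10^-19 J, so L = 5·6.63×10^-34/√(8·9.11×10^-31·3.040×10^-19) = 2.23×10^-9 m = 2.23 nm.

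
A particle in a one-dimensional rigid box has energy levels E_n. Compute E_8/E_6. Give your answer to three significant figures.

1.78

E_n ∝ n², so E_8/E_6 = 8²/6² = 64/36 = 1.78.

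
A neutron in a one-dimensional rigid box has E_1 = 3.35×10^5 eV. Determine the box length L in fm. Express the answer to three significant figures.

From E_n = n²h²/(8m_nL²), L = n·h/√(8m_nE_n).
E_1 = 3.35×10^5 eV = 5.367×10^-14 J, so L = 1·6.626×10^-34/√(8·1.675×10^-27·5.367×10^-14) = 2.47×10^-14 m = 24.7 fm.

L = 24.7 fm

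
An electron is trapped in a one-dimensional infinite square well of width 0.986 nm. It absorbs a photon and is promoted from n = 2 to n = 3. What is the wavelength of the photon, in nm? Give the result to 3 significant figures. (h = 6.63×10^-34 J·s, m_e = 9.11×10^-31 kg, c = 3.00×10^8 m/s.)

λ = 641 nm

E_1 = h²/(8m_eL²) = 6.204×10^-20 J, so ΔE = (3² − 2²)E_1 = 3.102×10^-19 J.
λ = hc/ΔE = (6.63×10^-34·3.00×10^8)/3.102×10^-19 = 6.41×10^-7 m = 641 nm.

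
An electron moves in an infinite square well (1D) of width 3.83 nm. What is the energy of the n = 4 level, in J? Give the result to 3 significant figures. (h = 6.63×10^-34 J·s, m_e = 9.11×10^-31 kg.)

E_4 = 6.58×10^-20 J

For an infinite well E_n = n²h²/(8m_eL²), so E_1 = h²/(8m_eL²) = (6.63×10^-34)²/(8·9.11×10^-31·(3.83×10^-9 m)²) = 4.112×10^-21 J.
Then E_4 = 4²·E_1 = 16·4.112×10^-21 J = 6.58×10^-20 J.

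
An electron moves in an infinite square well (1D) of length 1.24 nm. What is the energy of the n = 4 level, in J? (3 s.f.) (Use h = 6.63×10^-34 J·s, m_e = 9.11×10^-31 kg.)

For an infinite well E_n = n²h²/(8m_eL²), so E_1 = h²/(8m_eL²) = (6.63×10^-34)²/(8·9.11×10^-31·(1.24×10^-9 m)²) = 3.923×10^-20 J.
Then E_4 = 4²·E_1 = 16·3.923×10^-20 J = 6.28×10^-19 J.

E_4 = 6.28×10^-19 J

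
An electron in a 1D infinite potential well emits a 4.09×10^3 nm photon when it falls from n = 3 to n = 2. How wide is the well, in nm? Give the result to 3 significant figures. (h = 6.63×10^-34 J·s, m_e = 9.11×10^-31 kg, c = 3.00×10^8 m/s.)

The photon carries ΔE = hc/λ = 6.63×10^-34·3.00×10^8/4.09×10^-6 m = 4.863×10^-20 J.
Since ΔE = (3² − 2²)E_1, E_1 = 9.726×10^-21 J, and L = h/√(8m_eE_1) = 2.49×10^-9 m = 2.49 nm.

L = 2.49 nm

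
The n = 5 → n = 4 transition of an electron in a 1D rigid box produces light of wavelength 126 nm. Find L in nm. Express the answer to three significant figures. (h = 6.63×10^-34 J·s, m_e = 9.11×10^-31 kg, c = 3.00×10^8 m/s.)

The photon carries ΔE = hc/λ = 6.63×10^-34·3.00×10^8/1.26×10^-7 m = 1.579×10^-18 J.
Since ΔE = (5² − 4²)E_1, E_1 = 1.754×10^-19 J, and L = h/√(8m_eE_1) = 5.86×10^-10 m = 0.586 nm.

L = 0.586 nm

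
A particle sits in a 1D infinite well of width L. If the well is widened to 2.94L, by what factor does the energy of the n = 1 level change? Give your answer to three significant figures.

E_n ∝ 1/L², so the energy scales by 1/2.94² = 0.116.

0.116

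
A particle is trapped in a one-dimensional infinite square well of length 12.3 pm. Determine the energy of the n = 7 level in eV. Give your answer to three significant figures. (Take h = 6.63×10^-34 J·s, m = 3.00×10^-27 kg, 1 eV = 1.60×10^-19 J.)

For an infinite well E_n = n²h²/(8mL²), so E_1 = h²/(8mL²) = (6.63×10^-34)²/(8·3.00×10^-27·(1.23×10^-11 m)²) = 1.211×10^-19 J.
Then E_7 = 7²·E_1 = 49·1.211×10^-19 J = 5.934×10^-18 J.
Converting, E_7 = 5.934×10^-18 J / (1.60×10^-19 J/eV) = 37.1 eV.

E_7 = 37.1 eV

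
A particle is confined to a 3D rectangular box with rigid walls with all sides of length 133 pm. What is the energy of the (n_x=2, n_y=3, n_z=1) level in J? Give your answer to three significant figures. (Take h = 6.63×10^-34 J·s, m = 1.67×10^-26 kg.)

E = 2.60×10^-21 J

For a 3D rectangular well E = (h²/8m)·Σ n_i²/L_i² = (6.63×10^-34)²/(8·1.67×10^-26) · [2²/(133 pm)² + 3²/(133 pm)² + 1²/(133 pm)²].
Evaluating gives E = 2.60×10^-21 J.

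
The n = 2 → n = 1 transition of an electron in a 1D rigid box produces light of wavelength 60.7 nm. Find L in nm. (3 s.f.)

L = 0.235 nm

The photon carries ΔE = hc/λ = 6.626×10^-34·2.998×10^8/6.07×10^-8 m = 3.273×10^-18 J.
Since ΔE = (2² − 1²)E_1, E_1 = 1.091×10^-18 J, and L = h/√(8m_eE_1) = 2.35×10^-10 m = 0.235 nm.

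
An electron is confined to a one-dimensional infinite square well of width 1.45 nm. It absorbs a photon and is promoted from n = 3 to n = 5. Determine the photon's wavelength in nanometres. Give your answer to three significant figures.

λ = 433 nm

E_1 = h²/(8m_eL²) = 2.866×10^-20 J, so ΔE = (5² − 3²)E_1 = 4.586×10^-19 J.
λ = hc/ΔE = (6.626×10^-34·2.998×10^8)/4.586×10^-19 = 4.33×10^-7 m = 433 nm.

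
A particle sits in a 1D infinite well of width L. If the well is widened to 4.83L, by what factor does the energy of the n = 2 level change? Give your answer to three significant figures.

0.0429

E_n ∝ 1/L², so the energy scales by 1/4.83² = 0.0429.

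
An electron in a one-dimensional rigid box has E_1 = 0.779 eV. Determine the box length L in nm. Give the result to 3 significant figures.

From E_n = n²h²/(8m_eL²), L = n·h/√(8m_eE_n).
E_1 = 0.779 eV = 1.248×10^-19 J, so L = 1·6.626×10^-34/√(8·9.109×10^-31·1.248×10^-19) = 6.95×10^-10 m = 0.695 nm.

L = 0.695 nm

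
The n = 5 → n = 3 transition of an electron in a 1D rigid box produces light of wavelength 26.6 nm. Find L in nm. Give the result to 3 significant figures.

L = 0.359 nm

The photon carries ΔE = hc/λ = 6.626×10^-34·2.998×10^8/2.66×10^-8 m = 7.468×10^-18 J.
Since ΔE = (5² − 3²)E_1, E_1 = 4.668×10^-19 J, and L = h/√(8m_eE_1) = 3.59×10^-10 m = 0.359 nm.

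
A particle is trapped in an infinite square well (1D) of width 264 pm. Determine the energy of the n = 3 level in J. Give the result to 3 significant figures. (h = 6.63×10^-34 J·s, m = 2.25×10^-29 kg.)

E_3 = 3.15×10^-19 J

For an infinite well E_n = n²h²/(8mL²), so E_1 = h²/(8mL²) = (6.63×10^-34)²/(8·2.25×10^-29·(2.64×10^-10 m)²) = 3.504×10^-20 J.
Then E_3 = 3²·E_1 = 9·3.504×10^-20 J = 3.15×10^-19 J.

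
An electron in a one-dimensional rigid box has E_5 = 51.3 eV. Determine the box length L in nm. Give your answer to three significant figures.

From E_n = n²h²/(8m_eL²), L = n·h/√(8m_eE_n).
E_5 = 51.3 eV = 8.218×10^-18 J, so L = 5·6.626×10^-34/√(8·9.109×10^-31·8.218×10^-18) = 4.28×10^-10 m = 0.428 nm.

L = 0.428 nm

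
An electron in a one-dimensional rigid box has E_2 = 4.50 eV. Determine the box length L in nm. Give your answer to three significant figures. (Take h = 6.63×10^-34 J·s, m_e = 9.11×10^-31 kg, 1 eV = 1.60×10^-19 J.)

L = 0.579 nm

From E_n = n²h²/(8m_eL²), L = n·h/√(8m_eE_n).
E_2 = 4.50 eV = 7.200×10^-19 J, so L = 2·6.63×10^-34/√(8·9.11×10^-31·7.200×10^-19) = 5.79×10^-10 m = 0.579 nm.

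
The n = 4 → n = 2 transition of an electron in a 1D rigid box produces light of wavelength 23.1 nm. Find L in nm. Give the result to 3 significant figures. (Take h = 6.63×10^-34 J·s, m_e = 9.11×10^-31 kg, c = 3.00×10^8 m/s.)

The photon carries ΔE = hc/λ = 6.63×10^-34·3.00×10^8/2.31×10^-8 m = 8.610×10^-18 J.
Since ΔE = (4² − 2²)E_1, E_1 = 7.175×10^-19 J, and L = h/√(8m_eE_1) = 2.90×10^-10 m = 0.290 nm.

L = 0.290 nm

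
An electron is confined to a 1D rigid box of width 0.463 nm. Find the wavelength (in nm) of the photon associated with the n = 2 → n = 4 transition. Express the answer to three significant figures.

E_1 = h²/(8m_eL²) = 2.810×10^-19 J, so ΔE = (4² − 2²)E_1 = 3.372×10^-18 J.
λ = hc/ΔE = (6.626×10^-34·2.998×10^8)/3.372×10^-18 = 5.89×10^-8 m = 58.9 nm.

λ = 58.9 nm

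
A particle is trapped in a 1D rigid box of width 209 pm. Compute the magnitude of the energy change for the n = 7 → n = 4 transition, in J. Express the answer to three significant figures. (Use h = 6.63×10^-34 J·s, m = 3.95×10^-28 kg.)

|ΔE| = 1.05×10^-19 J

E_1 = h²/(8mL²) = 3.185×10^-21 J.
|ΔE| = |7² − 4²|·E_1 = 33·3.185×10^-21 J = 1.05×10^-19 J.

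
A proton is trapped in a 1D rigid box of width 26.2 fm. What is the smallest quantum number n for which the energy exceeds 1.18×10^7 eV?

E_1 = h²/(8m_pL²) = 4.779×10^-14 J = 2.983×10^5 eV.
Need n² > 1.18×10^7/2.983×10^5 = 39.56, i.e. n > 6.290.
The smallest integer satisfying this is n = 7.

n = 7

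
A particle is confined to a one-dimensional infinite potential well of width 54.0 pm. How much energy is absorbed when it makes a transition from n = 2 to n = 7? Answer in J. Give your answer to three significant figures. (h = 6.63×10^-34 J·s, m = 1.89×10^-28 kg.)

|ΔE| = 4.49×10^-18 J

E_1 = h²/(8mL²) = 9.970×10^-20 J.
|ΔE| = |2² − 7²|·E_1 = 45·9.970×10^-20 J = 4.49×10^-18 J.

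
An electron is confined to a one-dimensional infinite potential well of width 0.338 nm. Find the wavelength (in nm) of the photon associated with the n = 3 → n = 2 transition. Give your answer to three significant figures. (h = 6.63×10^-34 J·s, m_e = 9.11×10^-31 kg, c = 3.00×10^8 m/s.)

E_1 = h²/(8m_eL²) = 5.279×10^-19 J, so ΔE = (3² − 2²)E_1 = 2.640×10^-18 J.
λ = hc/ΔE = (6.63×10^-34·3.00×10^8)/2.640×10^-18 = 7.53×10^-8 m = 75.3 nm.

λ = 75.3 nm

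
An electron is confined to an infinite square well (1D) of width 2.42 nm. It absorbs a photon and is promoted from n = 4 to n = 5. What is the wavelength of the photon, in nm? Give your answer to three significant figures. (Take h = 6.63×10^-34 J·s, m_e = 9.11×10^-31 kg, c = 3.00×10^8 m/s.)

λ = 2.15×10^3 nm

E_1 = h²/(8m_eL²) = 1.030×10^-20 J, so ΔE = (5² − 4²)E_1 = 9.270×10^-20 J.
λ = hc/ΔE = (6.63×10^-34·3.00×10^8)/9.270×10^-20 = 2.15×10^-6 m = 2.15×10^3 nm.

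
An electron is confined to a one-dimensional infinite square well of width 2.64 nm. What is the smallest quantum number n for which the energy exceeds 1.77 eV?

E_1 = h²/(8m_eL²) = 8.644×10^-21 J = 0.05396 eV.
Need n² > 1.77/0.05396 = 32.80, i.e. n > 5.727.
The smallest integer satisfying this is n = 6.

n = 6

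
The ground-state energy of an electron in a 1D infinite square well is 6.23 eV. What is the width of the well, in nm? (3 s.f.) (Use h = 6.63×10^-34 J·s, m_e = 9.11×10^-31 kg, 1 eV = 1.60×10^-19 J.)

L = 0.246 nm

From E_n = n²h²/(8m_eL²), L = n·h/√(8m_eE_n).
E_1 = 6.23 eV = 9.968×10^-19 J, so L = 1·6.63×10^-34/√(8·9.11×10^-31·9.968×10^-19) = 2.46×10^-10 m = 0.246 nm.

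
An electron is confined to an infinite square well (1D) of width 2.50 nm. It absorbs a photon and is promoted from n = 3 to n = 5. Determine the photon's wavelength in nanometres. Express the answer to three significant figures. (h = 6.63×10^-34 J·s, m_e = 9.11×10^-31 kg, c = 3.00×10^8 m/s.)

E_1 = h²/(8m_eL²) = 9.650×10^-21 J, so ΔE = (5² − 3²)E_1 = 1.544×10^-19 J.
λ = hc/ΔE = (6.63×10^-34·3.00×10^8)/1.544×10^-19 = 1.29×10^-6 m = 1.29×10^3 nm.

λ = 1.29×10^3 nm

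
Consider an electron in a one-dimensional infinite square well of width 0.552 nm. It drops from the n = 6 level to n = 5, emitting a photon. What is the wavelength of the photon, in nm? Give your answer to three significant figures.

λ = 91.3 nm

E_1 = h²/(8m_eL²) = 1.977×10^-19 J, so ΔE = (6² − 5²)E_1 = 2.175×10^-18 J.
λ = hc/ΔE = (6.626×10^-34·2.998×10^8)/2.175×10^-18 = 9.13×10^-8 m = 91.3 nm.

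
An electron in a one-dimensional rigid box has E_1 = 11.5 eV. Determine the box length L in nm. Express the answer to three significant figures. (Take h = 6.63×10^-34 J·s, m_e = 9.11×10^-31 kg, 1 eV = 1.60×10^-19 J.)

From E_n = n²h²/(8m_eL²), L = n·h/√(8m_eE_n).
E_1 = 11.5 eV = 1.840×10^-18 J, so L = 1·6.63×10^-34/√(8·9.11×10^-31·1.840×10^-18) = 1.81×10^-10 m = 0.181 nm.

L = 0.181 nm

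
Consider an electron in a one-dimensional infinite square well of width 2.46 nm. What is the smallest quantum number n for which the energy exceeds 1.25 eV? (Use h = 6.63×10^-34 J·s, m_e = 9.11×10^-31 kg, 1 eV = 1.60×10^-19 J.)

E_1 = h²/(8m_eL²) = 9.967×10^-21 J = 0.06229 eV.
Need n² > 1.25/0.06229 = 20.07, i.e. n > 4.480.
The smallest integer satisfying this is n = 5.

n = 5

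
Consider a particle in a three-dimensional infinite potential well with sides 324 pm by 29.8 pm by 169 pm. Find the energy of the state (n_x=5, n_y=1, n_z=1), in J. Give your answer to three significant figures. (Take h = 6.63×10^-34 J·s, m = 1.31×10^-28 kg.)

E = 5.87×10^-19 J

For a 3D rectangular well E = (h²/8m)·Σ n_i²/L_i² = (6.63×10^-34)²/(8·1.31×10^-28) · [5²/(324 pm)² + 1²/(29.8 pm)² + 1²/(169 pm)²].
Evaluating gives E = 5.87×10^-19 J.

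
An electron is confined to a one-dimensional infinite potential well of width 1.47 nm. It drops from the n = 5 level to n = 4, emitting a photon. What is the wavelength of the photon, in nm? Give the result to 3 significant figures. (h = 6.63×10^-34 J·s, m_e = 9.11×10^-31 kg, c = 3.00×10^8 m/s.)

λ = 792 nm

E_1 = h²/(8m_eL²) = 2.791×10^-20 J, so ΔE = (5² − 4²)E_1 = 2.512×10^-19 J.
λ = hc/ΔE = (6.63×10^-34·3.00×10^8)/2.512×10^-19 = 7.92×10^-7 m = 792 nm.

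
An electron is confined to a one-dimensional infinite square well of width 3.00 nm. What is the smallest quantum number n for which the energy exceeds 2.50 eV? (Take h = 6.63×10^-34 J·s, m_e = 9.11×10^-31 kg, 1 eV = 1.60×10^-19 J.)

E_1 = h²/(8m_eL²) = 6.702×10^-21 J = 0.04189 eV.
Need n² > 2.50/0.04189 = 59.68, i.e. n > 7.725.
The smallest integer satisfying this is n = 8.

n = 8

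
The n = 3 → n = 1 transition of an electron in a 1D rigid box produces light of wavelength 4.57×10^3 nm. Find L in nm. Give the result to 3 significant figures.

L = 3.33 nm

The photon carries ΔE = hc/λ = 6.626×10^-34·2.998×10^8/4.57×10^-6 m = 4.347×10^-20 J.
Since ΔE = (3² − 1²)E_1, E_1 = 5.434×10^-21 J, and L = h/√(8m_eE_1) = 3.33×10^-9 m = 3.33 nm.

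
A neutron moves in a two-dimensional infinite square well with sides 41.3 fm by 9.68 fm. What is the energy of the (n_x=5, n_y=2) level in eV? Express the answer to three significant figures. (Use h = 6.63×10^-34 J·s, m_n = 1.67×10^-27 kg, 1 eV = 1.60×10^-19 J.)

For a 2D rectangular well E = (h²/8m_n)·Σ n_i²/L_i² = (6.63×10^-34)²/(8·1.67×10^-27) · [5²/(41.3 fm)² + 2²/(9.68 fm)²].
Evaluating gives E = 1.887×10^-12 J = 1.18×10^7 eV.

E = 1.18×10^7 eV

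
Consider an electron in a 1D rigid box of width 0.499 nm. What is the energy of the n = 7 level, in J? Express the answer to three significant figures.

For an infinite well E_n = n²h²/(8m_eL²), so E_1 = h²/(8m_eL²) = (6.626×10^-34)²/(8·9.109×10^-31·(4.99×10^-10 m)²) = 2.420×10^-19 J.
Then E_7 = 7²·E_1 = 49·2.420×10^-19 J = 1.19×10^-17 J.

E_7 = 1.19×10^-17 J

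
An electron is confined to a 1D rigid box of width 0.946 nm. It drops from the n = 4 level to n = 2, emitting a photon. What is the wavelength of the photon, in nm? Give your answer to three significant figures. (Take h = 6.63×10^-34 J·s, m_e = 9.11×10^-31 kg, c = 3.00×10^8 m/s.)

λ = 246 nm

E_1 = h²/(8m_eL²) = 6.740×10^-20 J, so ΔE = (4² − 2²)E_1 = 8.088×10^-19 J.
λ = hc/ΔE = (6.63×10^-34·3.00×10^8)/8.088×10^-19 = 2.46×10^-7 m = 246 nm.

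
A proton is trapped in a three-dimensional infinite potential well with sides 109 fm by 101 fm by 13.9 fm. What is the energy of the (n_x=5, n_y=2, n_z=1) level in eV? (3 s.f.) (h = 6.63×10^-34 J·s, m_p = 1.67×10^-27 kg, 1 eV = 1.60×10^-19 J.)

E = 1.58×10^6 eV

For a 3D rectangular well E = (h²/8m_p)·Σ n_i²/L_i² = (6.63×10^-34)²/(8·1.67×10^-27) · [5²/(109 fm)² + 2²/(101 fm)² + 1²/(13.9 fm)²].
Evaluating gives E = 2.524×10^-13 J = 1.58×10^6 eV.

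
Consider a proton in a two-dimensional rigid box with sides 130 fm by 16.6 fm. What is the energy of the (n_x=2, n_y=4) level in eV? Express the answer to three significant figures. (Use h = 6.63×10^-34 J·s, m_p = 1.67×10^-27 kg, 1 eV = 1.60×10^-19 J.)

E = 1.20×10^7 eV

For a 2D rectangular well E = (h²/8m_p)·Σ n_i²/L_i² = (6.63×10^-34)²/(8·1.67×10^-27) · [2²/(130 fm)² + 4²/(16.6 fm)²].
Evaluating gives E = 1.918×10^-12 J = 1.20×10^7 eV.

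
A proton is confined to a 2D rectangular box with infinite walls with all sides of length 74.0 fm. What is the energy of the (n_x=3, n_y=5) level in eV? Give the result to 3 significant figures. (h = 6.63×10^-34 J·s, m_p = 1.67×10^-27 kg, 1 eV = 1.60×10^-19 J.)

E = 1.28×10^6 eV

For a 2D rectangular well E = (h²/8m_p)·Σ n_i²/L_i² = (6.63×10^-34)²/(8·1.67×10^-27) · [3²/(74.0 fm)² + 5²/(74.0 fm)²].
Evaluating gives E = 2.043×10^-13 J = 1.28×10^6 eV.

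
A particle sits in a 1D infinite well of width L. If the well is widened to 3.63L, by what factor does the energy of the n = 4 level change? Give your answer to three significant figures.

E_n ∝ 1/L², so the energy scales by 1/3.63² = 0.0759.

0.0759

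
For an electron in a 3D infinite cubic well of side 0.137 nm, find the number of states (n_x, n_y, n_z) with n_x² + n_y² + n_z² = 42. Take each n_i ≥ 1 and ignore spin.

degeneracy = 6

The level has n_x² + n_y² + n_z² = 42. The ordered positive-integer solutions are (1, 4, 5), (1, 5, 4), (4, 1, 5), (4, 5, 1), (5, 1, 4), (5, 4, 1).
That gives 6 states.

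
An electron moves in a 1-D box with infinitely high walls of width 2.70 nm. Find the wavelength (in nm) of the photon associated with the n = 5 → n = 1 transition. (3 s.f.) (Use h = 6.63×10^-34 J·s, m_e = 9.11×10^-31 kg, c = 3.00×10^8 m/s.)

E_1 = h²/(8m_eL²) = 8.274×10^-21 J, so ΔE = (5² − 1²)E_1 = 1.986×10^-19 J.
λ = hc/ΔE = (6.63×10^-34·3.00×10^8)/1.986×10^-19 = 1.00×10^-6 m = 1.00×10^3 nm.

λ = 1.00×10^3 nm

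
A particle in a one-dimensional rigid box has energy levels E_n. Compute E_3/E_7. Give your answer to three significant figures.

E_n ∝ n², so E_3/E_7 = 3²/7² = 9/49 = 0.184.

0.184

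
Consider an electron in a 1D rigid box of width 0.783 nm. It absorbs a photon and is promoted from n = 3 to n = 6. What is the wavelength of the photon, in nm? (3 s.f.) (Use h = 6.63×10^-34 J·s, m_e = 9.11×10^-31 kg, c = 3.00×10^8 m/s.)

λ = 74.9 nm

E_1 = h²/(8m_eL²) = 9.838×10^-20 J, so ΔE = (6² − 3²)E_1 = 2.656×10^-18 J.
λ = hc/ΔE = (6.63×10^-34·3.00×10^8)/2.656×10^-18 = 7.49×10^-8 m = 74.9 nm.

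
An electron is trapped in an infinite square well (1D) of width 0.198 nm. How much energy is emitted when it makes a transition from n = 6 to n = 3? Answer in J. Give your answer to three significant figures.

E_1 = h²/(8m_eL²) = 1.537×10^-18 J.
|ΔE| = |6² − 3²|·E_1 = 27·1.537×10^-18 J = 4.15×10^-17 J.

|ΔE| = 4.15×10^-17 J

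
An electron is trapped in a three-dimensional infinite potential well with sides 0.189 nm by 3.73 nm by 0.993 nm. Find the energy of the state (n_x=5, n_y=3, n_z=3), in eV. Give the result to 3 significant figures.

E = 267 eV

For a 3D rectangular well E = (h²/8m_e)·Σ n_i²/L_i² = (6.626×10^-34)²/(8·9.109×10^-31) · [5²/(0.189 nm)² + 3²/(3.73 nm)² + 3²/(0.993 nm)²].
Evaluating gives E = 4.275×10^-17 J = 267 eV.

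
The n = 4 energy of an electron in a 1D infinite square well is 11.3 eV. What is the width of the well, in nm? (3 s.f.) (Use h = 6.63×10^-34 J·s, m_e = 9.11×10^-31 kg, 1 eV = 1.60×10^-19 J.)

From E_n = n²h²/(8m_eL²), L = n·h/√(8m_eE_n).
E_4 = 11.3 eV = 1.808×10^-18 J, so L = 4·6.63×10^-34/√(8·9.11×10^-31·1.808×10^-18) = 7.31×10^-10 m = 0.731 nm.

L = 0.731 nm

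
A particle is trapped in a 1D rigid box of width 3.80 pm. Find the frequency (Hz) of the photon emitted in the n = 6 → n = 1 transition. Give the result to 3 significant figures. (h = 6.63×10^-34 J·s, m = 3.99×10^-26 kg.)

E_1 = h²/(8mL²) = 9.537×10^-20 J and ΔE = (6² − 1²)E_1 = 3.338×10^-18 J.
f = ΔE/h = 3.338×10^-18/6.63×10^-34 = 5.03×10^15 Hz.

f = 5.03×10^15 Hz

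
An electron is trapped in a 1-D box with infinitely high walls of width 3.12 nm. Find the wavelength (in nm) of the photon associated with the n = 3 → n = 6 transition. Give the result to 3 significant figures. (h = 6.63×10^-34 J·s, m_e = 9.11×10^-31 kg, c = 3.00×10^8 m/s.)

E_1 = h²/(8m_eL²) = 6.196×10^-21 J, so ΔE = (6² − 3²)E_1 = 1.673×10^-19 J.
λ = hc/ΔE = (6.63×10^-34·3.00×10^8)/1.673×10^-19 = 1.19×10^-6 m = 1.19×10^3 nm.

λ = 1.19×10^3 nm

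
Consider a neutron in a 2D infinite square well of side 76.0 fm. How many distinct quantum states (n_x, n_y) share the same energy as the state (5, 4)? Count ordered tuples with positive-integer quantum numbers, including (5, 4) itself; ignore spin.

degeneracy = 2

The level has n_x² + n_y² = 41. The ordered positive-integer solutions are (4, 5), (5, 4).
That gives 2 states.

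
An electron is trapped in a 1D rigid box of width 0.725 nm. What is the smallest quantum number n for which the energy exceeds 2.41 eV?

n = 2

E_1 = h²/(8m_eL²) = 1.146×10^-19 J = 0.7154 eV.
Need n² > 2.41/0.7154 = 3.369, i.e. n > 1.835.
The smallest integer satisfying this is n = 2.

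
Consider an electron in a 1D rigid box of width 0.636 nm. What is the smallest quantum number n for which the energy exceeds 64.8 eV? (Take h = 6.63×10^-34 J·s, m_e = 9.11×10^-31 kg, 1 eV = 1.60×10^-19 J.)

n = 9

E_1 = h²/(8m_eL²) = 1.491×10^-19 J = 0.9319 eV.
Need n² > 64.8/0.9319 = 69.54, i.e. n > 8.339.
The smallest integer satisfying this is n = 9.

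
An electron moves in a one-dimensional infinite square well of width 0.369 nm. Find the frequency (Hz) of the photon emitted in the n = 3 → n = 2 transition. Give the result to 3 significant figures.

E_1 = h²/(8m_eL²) = 4.425×10^-19 J and ΔE = (3² − 2²)E_1 = 2.212×10^-18 J.
f = ΔE/h = 2.212×10^-18/6.626×10^-34 = 3.34×10^15 Hz.

f = 3.34×10^15 Hz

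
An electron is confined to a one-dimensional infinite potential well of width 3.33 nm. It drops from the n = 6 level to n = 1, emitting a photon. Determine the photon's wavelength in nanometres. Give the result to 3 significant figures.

E_1 = h²/(8m_eL²) = 5.433×10^-21 J, so ΔE = (6² − 1²)E_1 = 1.902×10^-19 J.
λ = hc/ΔE = (6.626×10^-34·2.998×10^8)/1.902×10^-19 = 1.04×10^-6 m = 1.04×10^3 nm.

λ = 1.04×10^3 nm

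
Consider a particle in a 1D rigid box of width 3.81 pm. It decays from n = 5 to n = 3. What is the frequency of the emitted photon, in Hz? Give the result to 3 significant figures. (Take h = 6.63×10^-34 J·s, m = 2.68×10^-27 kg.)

E_1 = h²/(8mL²) = 1.412×10^-18 J and ΔE = (5² − 3²)E_1 = 2.259×10^-17 J.
f = ΔE/h = 2.259×10^-17/6.63×10^-34 = 3.41×10^16 Hz.

f = 3.41×10^16 Hz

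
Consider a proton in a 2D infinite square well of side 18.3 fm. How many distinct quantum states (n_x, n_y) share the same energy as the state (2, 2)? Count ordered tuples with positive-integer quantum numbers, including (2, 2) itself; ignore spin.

degeneracy = 1

The level has n_x² + n_y² = 8. The ordered positive-integer solutions are (2, 2).
That gives 1 state.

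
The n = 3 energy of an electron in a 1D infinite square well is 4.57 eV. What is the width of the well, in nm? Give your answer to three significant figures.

L = 0.861 nm

From E_n = n²h²/(8m_eL²), L = n·h/√(8m_eE_n).
E_3 = 4.57 eV = 7.321×10^-19 J, so L = 3·6.626×10^-34/√(8·9.109×10^-31·7.321×10^-19) = 8.61×10^-10 m = 0.861 nm.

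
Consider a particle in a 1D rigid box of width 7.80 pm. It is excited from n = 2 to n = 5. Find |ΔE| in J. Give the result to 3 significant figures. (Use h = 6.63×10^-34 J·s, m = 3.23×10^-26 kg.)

|ΔE| = 5.87×10^-19 J

E_1 = h²/(8mL²) = 2.796×10^-20 J.
|ΔE| = |2² − 5²|·E_1 = 21·2.796×10^-20 J = 5.87×10^-19 J.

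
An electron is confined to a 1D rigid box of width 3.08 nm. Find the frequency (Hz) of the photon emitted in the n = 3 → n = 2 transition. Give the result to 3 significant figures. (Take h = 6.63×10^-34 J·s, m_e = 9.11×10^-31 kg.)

E_1 = h²/(8m_eL²) = 6.358×10^-21 J and ΔE = (3² − 2²)E_1 = 3.179×10^-20 J.
f = ΔE/h = 3.179×10^-20/6.63×10^-34 = 4.79×10^13 Hz.

f = 4.79×10^13 Hz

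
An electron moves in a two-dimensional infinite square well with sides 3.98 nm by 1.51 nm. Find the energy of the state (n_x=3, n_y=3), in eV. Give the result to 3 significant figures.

For a 2D rectangular well E = (h²/8m_e)·Σ n_i²/L_i² = (6.626×10^-34)²/(8·9.109×10^-31) · [3²/(3.98 nm)² + 3²/(1.51 nm)²].
Evaluating gives E = 2.720×10^-19 J = 1.70 eV.

E = 1.70 eV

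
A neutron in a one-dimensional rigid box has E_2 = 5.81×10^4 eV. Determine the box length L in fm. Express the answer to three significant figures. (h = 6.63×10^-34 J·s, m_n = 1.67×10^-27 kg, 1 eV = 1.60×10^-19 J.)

From E_n = n²h²/(8m_nL²), L = n·h/√(8m_nE_n).
E_2 = 5.81×10^4 eV = 9.296×10^-15 J, so L = 2·6.63×10^-34/√(8·1.67×10^-27·9.296×10^-15) = 1.19×10^-13 m = 119 fm.

L = 119 fm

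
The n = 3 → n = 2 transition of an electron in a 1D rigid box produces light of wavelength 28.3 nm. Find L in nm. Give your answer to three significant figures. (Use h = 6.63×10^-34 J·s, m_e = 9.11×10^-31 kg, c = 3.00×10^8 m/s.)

The photon carries ΔE = hc/λ = 6.63×10^-34·3.00×10^8/2.83×10^-8 m = 7.028×10^-18 J.
Since ΔE = (3² − 2²)E_1, E_1 = 1.406×10^-18 J, and L = h/√(8m_eE_1) = 2.07×10^-10 m = 0.207 nm.

L = 0.207 nm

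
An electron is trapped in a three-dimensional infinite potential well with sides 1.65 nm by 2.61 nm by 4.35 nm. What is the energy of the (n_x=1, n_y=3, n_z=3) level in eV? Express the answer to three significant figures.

For a 3D rectangular well E = (h²/8m_e)·Σ n_i²/L_i² = (6.626×10^-34)²/(8·9.109×10^-31) · [1²/(1.65 nm)² + 3²/(2.61 nm)² + 3²/(4.35 nm)²].
Evaluating gives E = 1.304×10^-19 J = 0.814 eV.

E = 0.814 eV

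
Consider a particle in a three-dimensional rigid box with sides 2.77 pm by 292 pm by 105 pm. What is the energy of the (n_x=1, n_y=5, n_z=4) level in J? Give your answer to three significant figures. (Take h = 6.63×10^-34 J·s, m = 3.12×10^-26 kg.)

For a 3D rectangular well E = (h²/8m)·Σ n_i²/L_i² = (6.63×10^-34)²/(8·3.12×10^-26) · [1²/(2.77 pm)² + 5²/(292 pm)² + 4²/(105 pm)²].
Evaluating gives E = 2.33×10^-19 J.

E = 2.33×10^-19 J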